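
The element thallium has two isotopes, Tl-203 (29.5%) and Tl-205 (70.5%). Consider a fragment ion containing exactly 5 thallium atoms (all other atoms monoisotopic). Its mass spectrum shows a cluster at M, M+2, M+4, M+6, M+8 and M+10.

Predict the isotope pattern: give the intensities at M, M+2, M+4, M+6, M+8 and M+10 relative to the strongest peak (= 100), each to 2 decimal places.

0.61 : 7.33 : 35.02 : 83.69 : 100.00 : 47.80

Each Tl atom is independently Tl-203 (p = 0.295) or Tl-205 (q = 0.705); the cluster is the binomial expansion (p + q)^5.
P(M) = 0.295^5 = 0.002234
P(M+2) = 5 × 0.295^4 × 0.705^1 = 0.026696
P(M+4) = 10 × 0.295^3 × 0.705^2 = 0.127598
P(M+6) = 10 × 0.295^2 × 0.705^3 = 0.304938
P(M+8) = 5 × 0.295^1 × 0.705^4 = 0.364375
P(M+10) = 0.705^5 = 0.174159
The M+8 peak is largest (0.364375); scaling to 100 gives 0.61 : 7.33 : 35.02 : 83.69 : 100.00 : 47.80.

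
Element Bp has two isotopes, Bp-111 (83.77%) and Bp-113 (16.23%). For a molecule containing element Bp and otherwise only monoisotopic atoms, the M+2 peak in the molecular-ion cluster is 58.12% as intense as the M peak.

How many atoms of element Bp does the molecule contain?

3

With n Bp atoms, P(M+2)/P(M) = C(n,1)·p^(n−1)q / p^n = n·q/p = n · 0.1623/0.8377.
n = 0.5812 × 0.8377/0.1623 = 3.00 ≈ 3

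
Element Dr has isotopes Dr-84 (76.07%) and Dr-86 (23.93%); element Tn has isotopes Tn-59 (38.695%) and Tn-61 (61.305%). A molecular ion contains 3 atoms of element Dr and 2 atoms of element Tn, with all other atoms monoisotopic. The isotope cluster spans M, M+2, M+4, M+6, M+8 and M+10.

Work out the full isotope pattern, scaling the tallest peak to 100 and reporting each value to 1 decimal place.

Element Dr pattern (n=3): 0.44019008 : 0.41542324 : 0.13068329 : 0.01370339
Element Tn pattern (n=2): 0.1497303 : 0.47443939 : 0.3758303
Convolve the two distributions (both contribute in 2-u steps):
  M: 0.44019008×0.1497303 = 0.065910
  M+2: 0.44019008×0.47443939 + 0.41542324×0.1497303 = 0.271045
  M+4: 0.44019008×0.3758303 + 0.41542324×0.47443939 + 0.13068329×0.1497303 = 0.382097
  M+6: 0.41542324×0.3758303 + 0.13068329×0.47443939 + 0.01370339×0.1497303 = 0.220182
  M+8: 0.13068329×0.3758303 + 0.01370339×0.47443939 = 0.055616
  M+10: 0.01370339×0.3758303 = 0.005150
Scale to base peak (0.382097) = 100: 17.2 : 70.9 : 100.0 : 57.6 : 14.6 : 1.3

17.2 : 70.9 : 100.0 : 57.6 : 14.6 : 1.3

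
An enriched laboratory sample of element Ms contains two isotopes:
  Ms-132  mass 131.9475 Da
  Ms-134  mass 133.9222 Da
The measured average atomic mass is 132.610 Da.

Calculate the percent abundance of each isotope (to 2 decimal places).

Ms-132: 66.45%, Ms-134: 33.55%

Writing the weighted mean with unknown fraction x of Ms-132:
131.9475·x + 133.9222·(1 − x) = 132.610
(131.9475 − 133.9222)·x = 132.610 − 133.9222
x = -1.3122 / -1.9747 = 0.66451 → 66.45% Ms-132, 33.55% Ms-134.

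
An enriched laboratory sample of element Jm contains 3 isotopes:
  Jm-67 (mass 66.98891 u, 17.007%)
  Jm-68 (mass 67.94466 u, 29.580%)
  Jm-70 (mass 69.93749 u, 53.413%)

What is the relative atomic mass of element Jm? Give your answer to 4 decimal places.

68.8465 u

Average mass = Σ (abundance × isotope mass) = 0.17007 × 66.98891 + 0.29580 × 67.94466 + 0.53413 × 69.93749
= 11.392804 + 20.098030 + 37.355712 = 68.846546 u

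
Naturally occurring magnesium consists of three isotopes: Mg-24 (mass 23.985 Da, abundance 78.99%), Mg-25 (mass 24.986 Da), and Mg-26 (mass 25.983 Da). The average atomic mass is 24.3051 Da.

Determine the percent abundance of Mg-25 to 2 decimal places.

10.00%

Let x and y be the fractions of Mg-25 and Mg-26. Then x + y = 1 − 0.7899 = 0.2101 and 24.986x + 25.983y = 24.3051 − 0.7899×23.985 = 5.3593485.
Substituting: 24.986x + 25.983(0.2101 − x) = 5.3593485
(24.986 − 25.983)x = -0.0996798  ⇒  x = 0.09998, y = 0.11012
Mg-25: 10.00%, Mg-26: 11.01%.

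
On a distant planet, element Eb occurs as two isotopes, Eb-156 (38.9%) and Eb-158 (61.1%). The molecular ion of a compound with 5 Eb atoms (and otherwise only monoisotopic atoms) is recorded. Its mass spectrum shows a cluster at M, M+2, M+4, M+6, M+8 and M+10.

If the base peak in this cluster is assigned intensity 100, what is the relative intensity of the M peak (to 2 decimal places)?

Term probabilities: M 0.0089, M+2 0.0700, M+4 0.2198, M+6 0.3452, M+8 0.2711, M+10 0.0852. Base peak = M+6.
P(M+6) = C(5,3) × 0.389^2 × 0.611^3 = 10 × 0.151321 × 0.22809913 = 0.345162 (base)
P(M) = C(5,0) × 0.389^5 × 0.611^0 = 1 × 0.00890734 × 1.0000 = 0.008907
Relative intensity = 0.008907 / 0.345162 × 100 = 2.58

2.58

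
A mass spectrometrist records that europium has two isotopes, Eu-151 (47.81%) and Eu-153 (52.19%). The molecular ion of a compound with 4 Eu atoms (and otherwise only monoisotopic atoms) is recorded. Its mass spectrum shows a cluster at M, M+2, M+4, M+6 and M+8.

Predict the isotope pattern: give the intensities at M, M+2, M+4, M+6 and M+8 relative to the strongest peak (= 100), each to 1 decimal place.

Expanding (0.4781 + 0.5219)^4:
P(M) = 0.4781^4 = 0.052249
P(M+2) = 4 × 0.4781^3 × 0.5219^1 = 0.228141
P(M+4) = 6 × 0.4781^2 × 0.5219^2 = 0.373563
P(M+6) = 4 × 0.4781^1 × 0.5219^3 = 0.271857
P(M+8) = 0.5219^4 = 0.074191
The M+4 peak is largest (0.373563); scaling to 100 gives 14.0 : 61.1 : 100.0 : 72.8 : 19.9.

14.0 : 61.1 : 100.0 : 72.8 : 19.9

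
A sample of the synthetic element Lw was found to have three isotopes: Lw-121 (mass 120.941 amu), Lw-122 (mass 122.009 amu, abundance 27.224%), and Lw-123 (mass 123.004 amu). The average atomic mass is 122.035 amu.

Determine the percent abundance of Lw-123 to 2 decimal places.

The remaining 72.776% is split between Lw-121 (fraction x) and Lw-123 (fraction 0.72776 − x).
Substituting: 120.941x + 123.004(0.72776 − x) = 88.81926984
(120.941 − 123.004)x = -0.6981212  ⇒  x = 0.33840, y = 0.38936
Lw-121: 33.84%, Lw-123: 38.94%.

38.94%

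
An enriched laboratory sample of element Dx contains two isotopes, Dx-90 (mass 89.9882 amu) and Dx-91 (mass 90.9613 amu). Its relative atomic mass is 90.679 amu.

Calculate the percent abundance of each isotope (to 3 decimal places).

Dx-90: 29.010%, Dx-91: 70.990%

Writing the weighted mean with unknown fraction x of Dx-90:
89.9882·x + 90.9613·(1 − x) = 90.679
(89.9882 − 90.9613)·x = 90.679 − 90.9613
x = -0.2823 / -0.9731 = 0.29010 → 29.010% Dx-90, 70.990% Dx-91.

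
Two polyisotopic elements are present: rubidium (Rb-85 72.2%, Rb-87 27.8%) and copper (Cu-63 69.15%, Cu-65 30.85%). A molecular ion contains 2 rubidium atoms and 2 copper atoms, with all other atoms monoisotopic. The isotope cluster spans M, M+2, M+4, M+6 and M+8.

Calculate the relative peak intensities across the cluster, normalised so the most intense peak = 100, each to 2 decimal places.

Rubidium pattern (n=2): 0.521284 : 0.401432 : 0.077284
Copper pattern (n=2): 0.47817225 : 0.4266555 : 0.09517225
Convolve the two distributions (both contribute in 2-u steps):
  M: 0.521284×0.47817225 = 0.249264
  M+2: 0.521284×0.4266555 + 0.401432×0.47817225 = 0.414362
  M+4: 0.521284×0.09517225 + 0.401432×0.4266555 + 0.077284×0.47817225 = 0.257840
  M+6: 0.401432×0.09517225 + 0.077284×0.4266555 = 0.071179
  M+8: 0.077284×0.09517225 = 0.007355
Scale to base peak (0.414362) = 100: 60.16 : 100.00 : 62.23 : 17.18 : 1.78

60.16 : 100.00 : 62.23 : 17.18 : 1.78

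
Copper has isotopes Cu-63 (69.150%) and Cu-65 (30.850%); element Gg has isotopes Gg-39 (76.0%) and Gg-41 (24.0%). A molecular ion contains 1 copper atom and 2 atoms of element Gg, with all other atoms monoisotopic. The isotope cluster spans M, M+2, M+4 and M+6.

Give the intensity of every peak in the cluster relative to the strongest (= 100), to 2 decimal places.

Copper pattern (n=1): 0.6915 : 0.3085
Element Gg pattern (n=2): 0.5776 : 0.3648 : 0.0576
Convolve the two distributions (both contribute in 2-u steps):
  M: 0.6915×0.5776 = 0.399410
  M+2: 0.6915×0.3648 + 0.3085×0.5776 = 0.430449
  M+4: 0.6915×0.0576 + 0.3085×0.3648 = 0.152371
  M+6: 0.3085×0.0576 = 0.017770
Scale to base peak (0.430449) = 100: 92.79 : 100.00 : 35.40 : 4.13

92.79 : 100.00 : 35.40 : 4.13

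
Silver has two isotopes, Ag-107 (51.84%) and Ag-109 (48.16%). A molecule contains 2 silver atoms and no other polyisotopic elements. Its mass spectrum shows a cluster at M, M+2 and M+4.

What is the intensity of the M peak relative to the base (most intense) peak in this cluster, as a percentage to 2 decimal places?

Binomial terms of (0.5184 + 0.4816)^2: M 0.2687, M+2 0.4993, M+4 0.2319 → M+2 is the base peak.
P(M+2) = C(2,1) × 0.5184^1 × 0.4816^1 = 2 × 0.5184 × 0.4816 = 0.499323 (base)
P(M) = C(2,0) × 0.5184^2 × 0.4816^0 = 1 × 0.26873856 × 1.0000 = 0.268739
Relative intensity = 0.268739 / 0.499323 × 100 = 53.82

53.82%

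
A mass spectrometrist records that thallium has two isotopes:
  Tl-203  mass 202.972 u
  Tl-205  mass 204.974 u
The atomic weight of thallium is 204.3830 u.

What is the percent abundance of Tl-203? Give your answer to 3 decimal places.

29.520%

With x = fraction of Tl-203 (so Tl-205 is 1 − x):
202.972·x + 204.974·(1 − x) = 204.3830
(202.972 − 204.974)·x = 204.3830 − 204.974
x = -0.5910 / -2.002 = 0.29520 → 29.520% Tl-203, 70.480% Tl-205.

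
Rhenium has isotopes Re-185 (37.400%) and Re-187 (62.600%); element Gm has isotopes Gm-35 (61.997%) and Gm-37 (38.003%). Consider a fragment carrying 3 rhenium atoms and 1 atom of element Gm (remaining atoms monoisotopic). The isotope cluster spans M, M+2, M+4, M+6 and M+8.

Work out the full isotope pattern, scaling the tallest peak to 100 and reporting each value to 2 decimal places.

8.71 : 49.07 : 100.00 : 85.70 : 25.03

Rhenium pattern (n=3): 0.05231362 : 0.26268713 : 0.43968487 : 0.24531438
Element Gm pattern (n=1): 0.61997 : 0.38003
Convolve the two distributions (both contribute in 2-u steps):
  M: 0.05231362×0.61997 = 0.032433
  M+2: 0.05231362×0.38003 + 0.26268713×0.61997 = 0.182739
  M+4: 0.26268713×0.38003 + 0.43968487×0.61997 = 0.372420
  M+6: 0.43968487×0.38003 + 0.24531438×0.61997 = 0.319181
  M+8: 0.24531438×0.38003 = 0.093227
Scale to base peak (0.372420) = 100: 8.71 : 49.07 : 100.00 : 85.70 : 25.03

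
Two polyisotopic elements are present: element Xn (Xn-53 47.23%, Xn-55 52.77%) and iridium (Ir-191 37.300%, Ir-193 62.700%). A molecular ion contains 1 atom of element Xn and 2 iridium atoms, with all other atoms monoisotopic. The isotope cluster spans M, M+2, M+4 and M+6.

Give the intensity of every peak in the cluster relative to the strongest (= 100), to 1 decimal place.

Element Xn pattern (n=1): 0.4723 : 0.5277
Iridium pattern (n=2): 0.139129 : 0.467742 : 0.393129
Convolve the two distributions (both contribute in 2-u steps):
  M: 0.4723×0.139129 = 0.065711
  M+2: 0.4723×0.467742 + 0.5277×0.139129 = 0.294333
  M+4: 0.4723×0.393129 + 0.5277×0.467742 = 0.432502
  M+6: 0.5277×0.393129 = 0.207454
Scale to base peak (0.432502) = 100: 15.2 : 68.1 : 100.0 : 48.0

15.2 : 68.1 : 100.0 : 48.0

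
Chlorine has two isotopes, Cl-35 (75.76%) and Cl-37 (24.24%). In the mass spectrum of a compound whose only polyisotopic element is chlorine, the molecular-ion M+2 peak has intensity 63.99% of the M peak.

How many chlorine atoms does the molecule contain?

2

The M+2/M ratio from n Cl atoms is n · q/p = n · 0.2424/0.7576.
n = 0.6399 × 0.7576/0.2424 = 2.00 ≈ 2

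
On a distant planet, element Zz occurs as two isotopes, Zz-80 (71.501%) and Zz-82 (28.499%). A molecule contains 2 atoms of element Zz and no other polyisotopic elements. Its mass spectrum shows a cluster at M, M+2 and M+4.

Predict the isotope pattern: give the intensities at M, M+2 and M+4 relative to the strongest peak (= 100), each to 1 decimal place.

100.0 : 79.7 : 15.9

Each Zz atom is independently Zz-80 (p = 0.71501) or Zz-82 (q = 0.28499); the cluster is the binomial expansion (p + q)^2.
P(M) = 0.71501^2 = 0.511239
P(M+2) = 2 × 0.71501^1 × 0.28499^1 = 0.407541
P(M+4) = 0.28499^2 = 0.081219
The M peak is largest (0.511239); scaling to 100 gives 100.0 : 79.7 : 15.9.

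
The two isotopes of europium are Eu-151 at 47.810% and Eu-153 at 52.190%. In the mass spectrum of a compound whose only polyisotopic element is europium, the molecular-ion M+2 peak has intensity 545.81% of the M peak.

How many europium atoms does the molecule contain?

5

For n independent Eu atoms, I(M+2)/I(M) = n · (abundance Eu-153) / (abundance Eu-151) = n · 0.52190/0.47810.
n = 5.4581 × 0.47810/0.52190 = 5.00 ≈ 5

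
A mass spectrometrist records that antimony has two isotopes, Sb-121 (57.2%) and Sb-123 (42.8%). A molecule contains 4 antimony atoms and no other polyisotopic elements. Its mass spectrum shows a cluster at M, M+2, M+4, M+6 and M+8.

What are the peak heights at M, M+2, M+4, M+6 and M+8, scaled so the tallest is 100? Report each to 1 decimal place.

Expanding (0.572 + 0.428)^4:
P(M) = 0.572^4 = 0.107049
P(M+2) = 4 × 0.572^3 × 0.428^1 = 0.320400
P(M+4) = 6 × 0.572^2 × 0.428^2 = 0.359609
P(M+6) = 4 × 0.572^1 × 0.428^3 = 0.179385
P(M+8) = 0.428^4 = 0.033556
The M+4 peak is largest (0.359609); scaling to 100 gives 29.8 : 89.1 : 100.0 : 49.9 : 9.3.

29.8 : 89.1 : 100.0 : 49.9 : 9.3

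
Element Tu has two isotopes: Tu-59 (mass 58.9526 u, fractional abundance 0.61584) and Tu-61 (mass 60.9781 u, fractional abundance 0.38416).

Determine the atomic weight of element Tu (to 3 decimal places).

59.731 u

Weight each isotope mass by its fractional abundance: 0.61584 × 58.9526 + 0.38416 × 60.9781
= 36.30537 + 23.42535 = 59.73072 u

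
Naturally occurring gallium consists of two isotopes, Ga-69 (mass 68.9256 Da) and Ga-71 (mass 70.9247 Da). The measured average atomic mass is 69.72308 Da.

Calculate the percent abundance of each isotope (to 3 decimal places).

Let x be the fractional abundance of Ga-69; then Ga-71 has abundance 1 − x.
68.9256·x + 70.9247·(1 − x) = 69.72308
(68.9256 − 70.9247)·x = 69.72308 − 70.9247
x = -1.20162 / -1.9991 = 0.60108 → 60.108% Ga-69, 39.892% Ga-71.

Ga-69: 60.108%, Ga-71: 39.892%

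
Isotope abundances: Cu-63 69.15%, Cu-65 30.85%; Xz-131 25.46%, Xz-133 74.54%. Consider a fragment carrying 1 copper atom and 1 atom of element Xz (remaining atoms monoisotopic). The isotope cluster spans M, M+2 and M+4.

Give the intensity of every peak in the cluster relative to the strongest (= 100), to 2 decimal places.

Copper pattern (n=1): 0.6915 : 0.3085
Element Xz pattern (n=1): 0.2546 : 0.7454
Convolve the two distributions (both contribute in 2-u steps):
  M: 0.6915×0.2546 = 0.176056
  M+2: 0.6915×0.7454 + 0.3085×0.2546 = 0.593988
  M+4: 0.3085×0.7454 = 0.229956
Scale to base peak (0.593988) = 100: 29.64 : 100.00 : 38.71

29.64 : 100.00 : 38.71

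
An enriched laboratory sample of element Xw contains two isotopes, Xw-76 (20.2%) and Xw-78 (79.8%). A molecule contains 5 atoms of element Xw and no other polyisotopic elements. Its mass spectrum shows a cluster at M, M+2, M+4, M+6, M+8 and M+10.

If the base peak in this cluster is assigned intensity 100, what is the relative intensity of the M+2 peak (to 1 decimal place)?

Binomial terms of (0.202 + 0.798)^5: M 0.0003, M+2 0.0066, M+4 0.0525, M+6 0.2074, M+8 0.4096, M+10 0.3236 → M+8 is the base peak.
P(M+8) = C(5,4) × 0.202^1 × 0.798^4 = 5 × 0.2020 × 0.40551933 = 0.409575 (base)
P(M+2) = C(5,1) × 0.202^4 × 0.798^1 = 5 × 0.00166497 × 0.7980 = 0.006643
Relative intensity = 0.006643 / 0.409575 × 100 = 1.6

1.6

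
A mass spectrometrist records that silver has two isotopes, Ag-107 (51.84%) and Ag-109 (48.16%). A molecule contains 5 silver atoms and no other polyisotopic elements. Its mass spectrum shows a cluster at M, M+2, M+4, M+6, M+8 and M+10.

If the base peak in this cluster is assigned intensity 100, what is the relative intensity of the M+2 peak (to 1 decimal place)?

53.8

(0.5184 + 0.4816)^5 gives M 0.0374, M+2 0.1739, M+4 0.3231, M+6 0.3002, M+8 0.1394, M+10 0.0259; the largest is M+4.
P(M+4) = C(5,2) × 0.5184^3 × 0.4816^2 = 10 × 0.13931407 × 0.23193856 = 0.323123 (base)
P(M+2) = C(5,1) × 0.5184^4 × 0.4816^1 = 5 × 0.07222041 × 0.4816 = 0.173907
Relative intensity = 0.173907 / 0.323123 × 100 = 53.8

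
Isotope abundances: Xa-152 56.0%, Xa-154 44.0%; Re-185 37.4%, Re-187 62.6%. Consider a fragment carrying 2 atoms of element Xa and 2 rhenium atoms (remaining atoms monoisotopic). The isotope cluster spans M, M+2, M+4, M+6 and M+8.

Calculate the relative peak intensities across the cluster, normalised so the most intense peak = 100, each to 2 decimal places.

Element Xa pattern (n=2): 0.3136 : 0.4928 : 0.1936
Rhenium pattern (n=2): 0.139876 : 0.468248 : 0.391876
Convolve the two distributions (both contribute in 2-u steps):
  M: 0.3136×0.139876 = 0.043865
  M+2: 0.3136×0.468248 + 0.4928×0.139876 = 0.215773
  M+4: 0.3136×0.391876 + 0.4928×0.468248 + 0.1936×0.139876 = 0.380725
  M+6: 0.4928×0.391876 + 0.1936×0.468248 = 0.283769
  M+8: 0.1936×0.391876 = 0.075867
Scale to base peak (0.380725) = 100: 11.52 : 56.67 : 100.00 : 74.53 : 19.93

11.52 : 56.67 : 100.00 : 74.53 : 19.93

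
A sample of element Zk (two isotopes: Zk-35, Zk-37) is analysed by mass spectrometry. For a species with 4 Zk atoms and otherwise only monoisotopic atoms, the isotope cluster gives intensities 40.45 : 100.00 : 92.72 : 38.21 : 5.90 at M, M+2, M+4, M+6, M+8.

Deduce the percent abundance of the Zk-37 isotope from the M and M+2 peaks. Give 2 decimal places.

Write p for the Zk-35 fraction. I(M+2)/I(M) = [C(4,1)·p^3·(1−p)] / p^4 = 4·(1−p)/p = 100.00/40.45 = 2.4722
(1−p)/p = 2.4722/4 = 0.6180  ⇒  p = 1/(1 + 0.6180) = 0.6180
Zk-35: 61.80%, Zk-37: 38.20%.

38.20%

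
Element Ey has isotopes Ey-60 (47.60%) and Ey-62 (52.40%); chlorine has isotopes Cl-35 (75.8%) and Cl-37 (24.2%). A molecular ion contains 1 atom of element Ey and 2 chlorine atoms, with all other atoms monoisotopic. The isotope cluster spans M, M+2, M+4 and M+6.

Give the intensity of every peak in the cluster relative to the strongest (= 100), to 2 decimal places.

Element Ey pattern (n=1): 0.4760 : 0.5240
Chlorine pattern (n=2): 0.574564 : 0.366872 : 0.058564
Convolve the two distributions (both contribute in 2-u steps):
  M: 0.4760×0.574564 = 0.273492
  M+2: 0.4760×0.366872 + 0.5240×0.574564 = 0.475703
  M+4: 0.4760×0.058564 + 0.5240×0.366872 = 0.220117
  M+6: 0.5240×0.058564 = 0.030688
Scale to base peak (0.475703) = 100: 57.49 : 100.00 : 46.27 : 6.45

57.49 : 100.00 : 46.27 : 6.45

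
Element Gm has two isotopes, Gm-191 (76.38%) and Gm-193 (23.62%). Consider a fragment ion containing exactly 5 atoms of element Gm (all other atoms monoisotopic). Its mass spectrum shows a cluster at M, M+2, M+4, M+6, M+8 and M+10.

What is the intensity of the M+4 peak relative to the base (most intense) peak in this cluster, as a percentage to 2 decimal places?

61.85%

Term probabilities: M 0.2600, M+2 0.4019, M+4 0.2486, M+6 0.0769, M+8 0.0119, M+10 0.0007. Base peak = M+2.
P(M+2) = C(5,1) × 0.7638^4 × 0.2362^1 = 5 × 0.34034441 × 0.2362 = 0.401947 (base)
P(M+4) = C(5,2) × 0.7638^3 × 0.2362^2 = 10 × 0.44559362 × 0.05579044 = 0.248599
Relative intensity = 0.248599 / 0.401947 × 100 = 61.85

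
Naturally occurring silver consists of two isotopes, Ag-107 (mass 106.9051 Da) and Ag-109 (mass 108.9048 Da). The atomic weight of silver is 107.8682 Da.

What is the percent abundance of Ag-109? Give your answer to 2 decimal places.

48.16%

Writing the weighted mean with unknown fraction x of Ag-107:
106.9051·x + 108.9048·(1 − x) = 107.8682
(106.9051 − 108.9048)·x = 107.8682 − 108.9048
x = -1.0366 / -1.9997 = 0.51838 → 51.84% Ag-107, 48.16% Ag-109.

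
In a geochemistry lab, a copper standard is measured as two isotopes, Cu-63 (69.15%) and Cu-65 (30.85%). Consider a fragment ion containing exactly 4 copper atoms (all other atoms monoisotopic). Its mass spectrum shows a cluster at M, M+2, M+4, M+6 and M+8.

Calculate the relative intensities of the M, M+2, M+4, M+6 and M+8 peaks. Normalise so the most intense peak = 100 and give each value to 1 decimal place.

The 4 Cu atoms are independent, so intensities follow the terms of (0.6915 + 0.3085)^4.
P(M) = 0.6915^4 = 0.228649
P(M+2) = 4 × 0.6915^3 × 0.3085^1 = 0.408030
P(M+4) = 6 × 0.6915^2 × 0.3085^2 = 0.273052
P(M+6) = 4 × 0.6915^1 × 0.3085^3 = 0.081212
P(M+8) = 0.3085^4 = 0.009058
The M+2 peak is largest (0.408030); scaling to 100 gives 56.0 : 100.0 : 66.9 : 19.9 : 2.2.

56.0 : 100.0 : 66.9 : 19.9 : 2.2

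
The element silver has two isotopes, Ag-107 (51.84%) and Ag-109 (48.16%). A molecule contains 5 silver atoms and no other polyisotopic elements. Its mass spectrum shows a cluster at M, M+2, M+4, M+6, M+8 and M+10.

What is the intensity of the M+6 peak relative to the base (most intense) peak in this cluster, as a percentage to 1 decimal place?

Term probabilities: M 0.0374, M+2 0.1739, M+4 0.3231, M+6 0.3002, M+8 0.1394, M+10 0.0259. Base peak = M+4.
P(M+4) = C(5,2) × 0.5184^3 × 0.4816^2 = 10 × 0.13931407 × 0.23193856 = 0.323123 (base)
P(M+6) = C(5,3) × 0.5184^2 × 0.4816^3 = 10 × 0.26873856 × 0.11170161 = 0.300185
Relative intensity = 0.300185 / 0.323123 × 100 = 92.9

92.9%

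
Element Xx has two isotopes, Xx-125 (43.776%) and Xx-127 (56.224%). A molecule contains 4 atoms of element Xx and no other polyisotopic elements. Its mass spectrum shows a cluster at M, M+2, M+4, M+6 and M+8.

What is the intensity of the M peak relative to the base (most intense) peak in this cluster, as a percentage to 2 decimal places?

10.10%

(0.43776 + 0.56224)^4 gives M 0.0367, M+2 0.1887, M+4 0.3635, M+6 0.3112, M+8 0.0999; the largest is M+4.
P(M+4) = C(4,2) × 0.43776^2 × 0.56224^2 = 6 × 0.19163382 × 0.31611382 = 0.363469 (base)
P(M) = C(4,0) × 0.43776^4 × 0.56224^0 = 1 × 0.03672352 × 1.0000 = 0.036724
Relative intensity = 0.036724 / 0.363469 × 100 = 10.10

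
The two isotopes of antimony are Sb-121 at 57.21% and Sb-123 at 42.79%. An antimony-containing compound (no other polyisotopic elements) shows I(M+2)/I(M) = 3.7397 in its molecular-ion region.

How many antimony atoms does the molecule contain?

5

The M+2/M ratio from n Sb atoms is n · q/p = n · 0.4279/0.5721.
n = 3.7397 × 0.5721/0.4279 = 5.00 ≈ 5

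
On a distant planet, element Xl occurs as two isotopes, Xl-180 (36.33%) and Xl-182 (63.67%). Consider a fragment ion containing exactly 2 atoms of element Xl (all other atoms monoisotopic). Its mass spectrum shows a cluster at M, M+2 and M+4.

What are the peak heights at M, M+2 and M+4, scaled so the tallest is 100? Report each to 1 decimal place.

28.5 : 100.0 : 87.6

The 2 Xl atoms are independent, so intensities follow the terms of (0.3633 + 0.6367)^2.
P(M) = 0.3633^2 = 0.131987
P(M+2) = 2 × 0.3633^1 × 0.6367^1 = 0.462626
P(M+4) = 0.6367^2 = 0.405387
The M+2 peak is largest (0.462626); scaling to 100 gives 28.5 : 100.0 : 87.6.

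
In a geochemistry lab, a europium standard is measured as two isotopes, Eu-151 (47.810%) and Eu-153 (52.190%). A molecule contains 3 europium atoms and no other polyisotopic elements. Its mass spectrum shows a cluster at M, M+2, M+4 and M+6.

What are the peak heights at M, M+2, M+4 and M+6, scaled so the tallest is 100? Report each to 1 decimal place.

The 3 Eu atoms are independent, so intensities follow the terms of (0.47810 + 0.52190)^3.
P(M) = 0.47810^3 = 0.109284
P(M+2) = 3 × 0.47810^2 × 0.52190^1 = 0.357887
P(M+4) = 3 × 0.47810^1 × 0.52190^2 = 0.390674
P(M+6) = 0.52190^3 = 0.142155
The M+4 peak is largest (0.390674); scaling to 100 gives 28.0 : 91.6 : 100.0 : 36.4.

28.0 : 91.6 : 100.0 : 36.4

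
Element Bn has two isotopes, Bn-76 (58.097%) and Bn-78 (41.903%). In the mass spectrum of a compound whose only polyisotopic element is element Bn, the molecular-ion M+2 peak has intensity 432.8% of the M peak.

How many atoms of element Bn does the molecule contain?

The M+2/M ratio from n Bn atoms is n · q/p = n · 0.41903/0.58097.
n = 4.328 × 0.58097/0.41903 = 6.00 ≈ 6

6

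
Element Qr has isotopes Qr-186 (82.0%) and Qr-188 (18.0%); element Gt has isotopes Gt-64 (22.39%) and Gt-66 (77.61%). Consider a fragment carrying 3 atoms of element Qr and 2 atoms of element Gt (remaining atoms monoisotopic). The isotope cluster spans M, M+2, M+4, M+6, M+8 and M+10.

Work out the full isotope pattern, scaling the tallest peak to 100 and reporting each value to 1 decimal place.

6.0 : 45.4 : 100.0 : 53.4 : 10.8 : 0.8

Element Qr pattern (n=3): 0.551368 : 0.363096 : 0.079704 : 0.005832
Element Gt pattern (n=2): 0.05013121 : 0.34753758 : 0.60233121
Convolve the two distributions (both contribute in 2-u steps):
  M: 0.551368×0.05013121 = 0.027641
  M+2: 0.551368×0.34753758 + 0.363096×0.05013121 = 0.209824
  M+4: 0.551368×0.60233121 + 0.363096×0.34753758 + 0.079704×0.05013121 = 0.462291
  M+6: 0.363096×0.60233121 + 0.079704×0.34753758 + 0.005832×0.05013121 = 0.246697
  M+8: 0.079704×0.60233121 + 0.005832×0.34753758 = 0.050035
  M+10: 0.005832×0.60233121 = 0.003513
Scale to base peak (0.462291) = 100: 6.0 : 45.4 : 100.0 : 53.4 : 10.8 : 0.8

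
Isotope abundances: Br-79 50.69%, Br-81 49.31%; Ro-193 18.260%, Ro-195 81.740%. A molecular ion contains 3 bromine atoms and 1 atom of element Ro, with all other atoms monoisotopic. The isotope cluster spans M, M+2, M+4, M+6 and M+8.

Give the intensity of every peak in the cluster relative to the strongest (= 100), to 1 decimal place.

6.3 : 46.5 : 100.0 : 85.7 : 25.9

Bromine pattern (n=3): 0.13024674 : 0.3801026 : 0.36975457 : 0.11989609
Element Ro pattern (n=1): 0.1826 : 0.8174
Convolve the two distributions (both contribute in 2-u steps):
  M: 0.13024674×0.1826 = 0.023783
  M+2: 0.13024674×0.8174 + 0.3801026×0.1826 = 0.175870
  M+4: 0.3801026×0.8174 + 0.36975457×0.1826 = 0.378213
  M+6: 0.36975457×0.8174 + 0.11989609×0.1826 = 0.324130
  M+8: 0.11989609×0.8174 = 0.098003
Scale to base peak (0.378213) = 100: 6.3 : 46.5 : 100.0 : 85.7 : 25.9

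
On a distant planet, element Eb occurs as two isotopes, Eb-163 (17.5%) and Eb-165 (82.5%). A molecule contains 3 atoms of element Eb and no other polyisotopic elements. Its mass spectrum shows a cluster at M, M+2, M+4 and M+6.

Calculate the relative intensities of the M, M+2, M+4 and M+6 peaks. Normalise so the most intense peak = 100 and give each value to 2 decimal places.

Each Eb atom is independently Eb-163 (p = 0.175) or Eb-165 (q = 0.825); the cluster is the binomial expansion (p + q)^3.
P(M) = 0.175^3 = 0.005359
P(M+2) = 3 × 0.175^2 × 0.825^1 = 0.075797
P(M+4) = 3 × 0.175^1 × 0.825^2 = 0.357328
P(M+6) = 0.825^3 = 0.561516
The M+6 peak is largest (0.561516); scaling to 100 gives 0.95 : 13.50 : 63.64 : 100.00.

0.95 : 13.50 : 63.64 : 100.00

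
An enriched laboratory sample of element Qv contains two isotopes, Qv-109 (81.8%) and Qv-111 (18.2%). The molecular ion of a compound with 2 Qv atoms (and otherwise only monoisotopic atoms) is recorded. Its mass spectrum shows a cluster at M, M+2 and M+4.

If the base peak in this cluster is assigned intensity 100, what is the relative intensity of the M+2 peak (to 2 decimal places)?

44.50

(0.818 + 0.182)^2 gives M 0.6691, M+2 0.2978, M+4 0.0331; the largest is M.
P(M) = C(2,0) × 0.818^2 × 0.182^0 = 1 × 0.669124 × 1.0000 = 0.669124 (base)
P(M+2) = C(2,1) × 0.818^1 × 0.182^1 = 2 × 0.8180 × 0.1820 = 0.297752
Relative intensity = 0.297752 / 0.669124 × 100 = 44.50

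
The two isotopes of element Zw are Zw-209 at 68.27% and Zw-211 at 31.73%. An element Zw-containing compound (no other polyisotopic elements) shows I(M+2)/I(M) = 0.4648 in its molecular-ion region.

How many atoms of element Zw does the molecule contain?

With n Zw atoms, P(M+2)/P(M) = C(n,1)·p^(n−1)q / p^n = n·q/p = n · 0.3173/0.6827.
n = 0.4648 × 0.6827/0.3173 = 1.00 ≈ 1

1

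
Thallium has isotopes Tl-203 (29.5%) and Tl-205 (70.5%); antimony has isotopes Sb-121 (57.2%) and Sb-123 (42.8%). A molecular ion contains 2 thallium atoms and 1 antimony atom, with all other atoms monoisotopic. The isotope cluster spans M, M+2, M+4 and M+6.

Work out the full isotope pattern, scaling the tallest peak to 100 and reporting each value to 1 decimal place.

10.8 : 59.5 : 100.0 : 46.0

Thallium pattern (n=2): 0.087025 : 0.41595 : 0.497025
Antimony pattern (n=1): 0.5720 : 0.4280
Convolve the two distributions (both contribute in 2-u steps):
  M: 0.087025×0.5720 = 0.049778
  M+2: 0.087025×0.4280 + 0.41595×0.5720 = 0.275170
  M+4: 0.41595×0.4280 + 0.497025×0.5720 = 0.462325
  M+6: 0.497025×0.4280 = 0.212727
Scale to base peak (0.462325) = 100: 10.8 : 59.5 : 100.0 : 46.0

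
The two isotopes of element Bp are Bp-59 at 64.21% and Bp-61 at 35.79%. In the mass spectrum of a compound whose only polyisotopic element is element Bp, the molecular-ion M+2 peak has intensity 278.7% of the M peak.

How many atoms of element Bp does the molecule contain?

For n independent Bp atoms, I(M+2)/I(M) = n · (abundance Bp-61) / (abundance Bp-59) = n · 0.3579/0.6421.
n = 2.787 × 0.6421/0.3579 = 5.00 ≈ 5

5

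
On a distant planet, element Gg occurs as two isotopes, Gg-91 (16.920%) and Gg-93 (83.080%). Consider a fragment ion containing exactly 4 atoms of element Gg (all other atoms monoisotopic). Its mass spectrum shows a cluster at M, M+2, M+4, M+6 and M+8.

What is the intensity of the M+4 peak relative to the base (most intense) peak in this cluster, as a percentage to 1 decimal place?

24.9%

Binomial terms of (0.16920 + 0.83080)^4: M 0.0008, M+2 0.0161, M+4 0.1186, M+6 0.3881, M+8 0.4764 → M+8 is the base peak.
P(M+8) = C(4,4) × 0.16920^0 × 0.83080^4 = 1 × 1.0000 × 0.47641558 = 0.476416 (base)
P(M+4) = C(4,2) × 0.16920^2 × 0.83080^2 = 6 × 0.02862864 × 0.69022864 = 0.118562
Relative intensity = 0.118562 / 0.476416 × 100 = 24.9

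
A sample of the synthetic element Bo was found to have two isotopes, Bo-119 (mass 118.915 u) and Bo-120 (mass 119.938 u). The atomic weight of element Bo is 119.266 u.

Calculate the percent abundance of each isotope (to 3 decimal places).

Let x be the fractional abundance of Bo-119; then Bo-120 has abundance 1 − x.
118.915·x + 119.938·(1 − x) = 119.266
(118.915 − 119.938)·x = 119.266 − 119.938
x = -0.672 / -1.023 = 0.65689 → 65.689% Bo-119, 34.311% Bo-120.

Bo-119: 65.689%, Bo-120: 34.311%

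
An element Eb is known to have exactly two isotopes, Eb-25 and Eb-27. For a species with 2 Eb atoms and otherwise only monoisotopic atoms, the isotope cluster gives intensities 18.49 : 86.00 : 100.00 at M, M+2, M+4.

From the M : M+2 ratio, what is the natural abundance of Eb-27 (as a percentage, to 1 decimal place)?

If p is the fraction of Eb that is Eb-25, then I(M+2)/I(M) = [C(2,1)·p^1·(1−p)] / p^2 = 2·(1−p)/p = 86.00/18.49 = 4.6512
(1−p)/p = 4.6512/2 = 2.3256  ⇒  p = 1/(1 + 2.3256) = 0.3007
Eb-25: 30.1%, Eb-27: 69.9%.

69.9%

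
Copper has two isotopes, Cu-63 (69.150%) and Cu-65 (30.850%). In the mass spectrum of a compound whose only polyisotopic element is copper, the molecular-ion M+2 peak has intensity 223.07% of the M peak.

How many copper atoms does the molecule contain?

The M+2/M ratio from n Cu atoms is n · q/p = n · 0.30850/0.69150.
n = 2.2307 × 0.69150/0.30850 = 5.00 ≈ 5

5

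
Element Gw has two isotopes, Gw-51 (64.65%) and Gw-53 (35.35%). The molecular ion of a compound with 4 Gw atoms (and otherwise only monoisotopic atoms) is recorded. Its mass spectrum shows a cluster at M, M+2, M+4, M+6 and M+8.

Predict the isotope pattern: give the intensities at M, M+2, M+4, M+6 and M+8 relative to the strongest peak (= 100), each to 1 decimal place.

Each Gw atom is independently Gw-51 (p = 0.6465) or Gw-53 (q = 0.3535); the cluster is the binomial expansion (p + q)^4.
P(M) = 0.6465^4 = 0.174692
P(M+2) = 4 × 0.6465^3 × 0.3535^1 = 0.382081
P(M+4) = 6 × 0.6465^2 × 0.3535^2 = 0.313377
P(M+6) = 4 × 0.6465^1 × 0.3535^3 = 0.114234
P(M+8) = 0.3535^4 = 0.015616
The M+2 peak is largest (0.382081); scaling to 100 gives 45.7 : 100.0 : 82.0 : 29.9 : 4.1.

45.7 : 100.0 : 82.0 : 29.9 : 4.1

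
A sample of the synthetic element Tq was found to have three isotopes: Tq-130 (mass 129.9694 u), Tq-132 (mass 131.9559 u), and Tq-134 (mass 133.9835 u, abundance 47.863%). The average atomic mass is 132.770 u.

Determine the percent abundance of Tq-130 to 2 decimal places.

Let x and y be the fractions of Tq-130 and Tq-132. Then x + y = 1 − 0.47863 = 0.52137 and 129.9694x + 131.9559y = 132.770 − 0.47863×133.9835 = 68.641477395.
Substituting: 129.9694x + 131.9559(0.52137 − x) = 68.641477395
(129.9694 − 131.9559)x = -0.156370188  ⇒  x = 0.07872, y = 0.44265
Tq-130: 7.87%, Tq-132: 44.27%.

7.87%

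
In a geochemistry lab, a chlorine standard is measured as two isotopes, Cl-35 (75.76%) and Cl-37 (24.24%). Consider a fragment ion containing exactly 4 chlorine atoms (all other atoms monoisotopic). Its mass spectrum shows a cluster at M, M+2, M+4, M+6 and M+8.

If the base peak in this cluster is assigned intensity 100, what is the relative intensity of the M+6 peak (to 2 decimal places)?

10.24

Term probabilities: M 0.3294, M+2 0.4216, M+4 0.2023, M+6 0.0432, M+8 0.0035. Base peak = M+2.
P(M+2) = C(4,1) × 0.7576^3 × 0.2424^1 = 4 × 0.4348304 × 0.2424 = 0.421612 (base)
P(M+6) = C(4,3) × 0.7576^1 × 0.2424^3 = 4 × 0.7576 × 0.01424288 = 0.043162
Relative intensity = 0.043162 / 0.421612 × 100 = 10.24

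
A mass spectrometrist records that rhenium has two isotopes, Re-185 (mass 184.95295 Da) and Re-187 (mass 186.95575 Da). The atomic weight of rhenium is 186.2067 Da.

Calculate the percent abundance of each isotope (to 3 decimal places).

Re-185: 37.400%, Re-187: 62.600%

Let x be the fractional abundance of Re-185; then Re-187 has abundance 1 − x.
184.95295·x + 186.95575·(1 − x) = 186.2067
(184.95295 − 186.95575)·x = 186.2067 − 186.95575
x = -0.74905 / -2.00280 = 0.37400 → 37.400% Re-185, 62.600% Re-187.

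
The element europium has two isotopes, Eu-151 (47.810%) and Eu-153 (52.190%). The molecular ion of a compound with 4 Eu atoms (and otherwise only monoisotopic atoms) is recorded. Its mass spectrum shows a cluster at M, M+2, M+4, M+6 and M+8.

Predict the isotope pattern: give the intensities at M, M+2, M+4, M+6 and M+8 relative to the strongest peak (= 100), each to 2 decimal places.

Each Eu atom is independently Eu-151 (p = 0.47810) or Eu-153 (q = 0.52190); the cluster is the binomial expansion (p + q)^4.
P(M) = 0.47810^4 = 0.052249
P(M+2) = 4 × 0.47810^3 × 0.52190^1 = 0.228141
P(M+4) = 6 × 0.47810^2 × 0.52190^2 = 0.373563
P(M+6) = 4 × 0.47810^1 × 0.52190^3 = 0.271857
P(M+8) = 0.52190^4 = 0.074191
The M+4 peak is largest (0.373563); scaling to 100 gives 13.99 : 61.07 : 100.00 : 72.77 : 19.86.

13.99 : 61.07 : 100.00 : 72.77 : 19.86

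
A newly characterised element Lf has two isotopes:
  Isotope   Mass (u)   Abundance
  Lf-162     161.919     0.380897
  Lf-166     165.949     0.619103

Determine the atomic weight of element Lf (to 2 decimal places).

164.41 u

Average mass = Σ (abundance × isotope mass) = 0.380897 × 161.919 + 0.619103 × 165.949
= 61.6745 + 102.7395 = 164.4140 u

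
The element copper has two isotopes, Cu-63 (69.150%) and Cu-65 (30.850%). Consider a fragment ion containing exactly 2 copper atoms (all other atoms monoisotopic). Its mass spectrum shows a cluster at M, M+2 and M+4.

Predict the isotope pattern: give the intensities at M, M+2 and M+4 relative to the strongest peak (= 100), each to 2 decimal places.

Each Cu atom is independently Cu-63 (p = 0.69150) or Cu-65 (q = 0.30850); the cluster is the binomial expansion (p + q)^2.
P(M) = 0.69150^2 = 0.478172
P(M+2) = 2 × 0.69150^1 × 0.30850^1 = 0.426656
P(M+4) = 0.30850^2 = 0.095172
The M peak is largest (0.478172); scaling to 100 gives 100.00 : 89.23 : 19.90.

100.00 : 89.23 : 19.90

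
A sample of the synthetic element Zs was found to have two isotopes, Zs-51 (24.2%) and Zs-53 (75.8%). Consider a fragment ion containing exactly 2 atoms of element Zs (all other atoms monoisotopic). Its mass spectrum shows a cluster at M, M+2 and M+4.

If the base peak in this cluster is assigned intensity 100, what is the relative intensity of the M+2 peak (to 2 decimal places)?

(0.242 + 0.758)^2 gives M 0.0586, M+2 0.3669, M+4 0.5746; the largest is M+4.
P(M+4) = C(2,2) × 0.242^0 × 0.758^2 = 1 × 1.0000 × 0.574564 = 0.574564 (base)
P(M+2) = C(2,1) × 0.242^1 × 0.758^1 = 2 × 0.2420 × 0.7580 = 0.366872
Relative intensity = 0.366872 / 0.574564 × 100 = 63.85

63.85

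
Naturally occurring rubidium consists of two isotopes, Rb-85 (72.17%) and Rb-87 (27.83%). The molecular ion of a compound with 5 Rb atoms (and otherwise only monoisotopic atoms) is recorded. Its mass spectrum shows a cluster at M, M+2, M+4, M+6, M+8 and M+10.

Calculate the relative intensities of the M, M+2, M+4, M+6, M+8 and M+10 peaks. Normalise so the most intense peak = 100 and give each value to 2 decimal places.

51.86 : 100.00 : 77.12 : 29.74 : 5.73 : 0.44

The 5 Rb atoms are independent, so intensities follow the terms of (0.7217 + 0.2783)^5.
P(M) = 0.7217^5 = 0.195787
P(M+2) = 5 × 0.7217^4 × 0.2783^1 = 0.377494
P(M+4) = 10 × 0.7217^3 × 0.2783^2 = 0.291136
P(M+6) = 10 × 0.7217^2 × 0.2783^3 = 0.112267
P(M+8) = 5 × 0.7217^1 × 0.2783^4 = 0.021646
P(M+10) = 0.2783^5 = 0.001669
The M+2 peak is largest (0.377494); scaling to 100 gives 51.86 : 100.00 : 77.12 : 29.74 : 5.73 : 0.44.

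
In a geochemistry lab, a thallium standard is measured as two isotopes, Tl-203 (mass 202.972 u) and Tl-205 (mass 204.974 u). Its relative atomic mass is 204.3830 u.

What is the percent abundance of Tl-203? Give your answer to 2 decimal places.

29.52%

Writing the weighted mean with unknown fraction x of Tl-203:
202.972·x + 204.974·(1 − x) = 204.3830
(202.972 − 204.974)·x = 204.3830 − 204.974
x = -0.5910 / -2.002 = 0.29520 → 29.52% Tl-203, 70.48% Tl-205.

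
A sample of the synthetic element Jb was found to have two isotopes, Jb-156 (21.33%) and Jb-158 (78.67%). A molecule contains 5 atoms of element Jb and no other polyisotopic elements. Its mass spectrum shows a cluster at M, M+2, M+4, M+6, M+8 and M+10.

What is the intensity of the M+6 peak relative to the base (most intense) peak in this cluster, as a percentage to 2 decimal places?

Term probabilities: M 0.0004, M+2 0.0081, M+4 0.0601, M+6 0.2215, M+8 0.4085, M+10 0.3013. Base peak = M+8.
P(M+8) = C(5,4) × 0.2133^1 × 0.7867^4 = 5 × 0.2133 × 0.38303336 = 0.408505 (base)
P(M+6) = C(5,3) × 0.2133^2 × 0.7867^3 = 10 × 0.04549689 × 0.48688618 = 0.221518
Relative intensity = 0.221518 / 0.408505 × 100 = 54.23

54.23%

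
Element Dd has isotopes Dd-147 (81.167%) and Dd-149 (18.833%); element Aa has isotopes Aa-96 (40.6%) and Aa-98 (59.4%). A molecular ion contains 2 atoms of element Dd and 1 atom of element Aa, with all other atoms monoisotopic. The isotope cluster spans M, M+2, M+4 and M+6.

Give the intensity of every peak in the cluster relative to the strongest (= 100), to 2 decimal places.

51.89 : 100.00 : 38.02 : 4.09

Element Dd pattern (n=2): 0.65880819 : 0.30572362 : 0.03546819
Element Aa pattern (n=1): 0.4060 : 0.5940
Convolve the two distributions (both contribute in 2-u steps):
  M: 0.65880819×0.4060 = 0.267476
  M+2: 0.65880819×0.5940 + 0.30572362×0.4060 = 0.515456
  M+4: 0.30572362×0.5940 + 0.03546819×0.4060 = 0.196000
  M+6: 0.03546819×0.5940 = 0.021068
Scale to base peak (0.515456) = 100: 51.89 : 100.00 : 38.02 : 4.09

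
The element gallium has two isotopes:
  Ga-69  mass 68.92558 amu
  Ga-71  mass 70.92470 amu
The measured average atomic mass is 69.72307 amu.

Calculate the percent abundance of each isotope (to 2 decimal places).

With x = fraction of Ga-69 (so Ga-71 is 1 − x):
68.92558·x + 70.92470·(1 − x) = 69.72307
(68.92558 − 70.92470)·x = 69.72307 − 70.92470
x = -1.20163 / -1.99912 = 0.60108 → 60.11% Ga-69, 39.89% Ga-71.

Ga-69: 60.11%, Ga-71: 39.89%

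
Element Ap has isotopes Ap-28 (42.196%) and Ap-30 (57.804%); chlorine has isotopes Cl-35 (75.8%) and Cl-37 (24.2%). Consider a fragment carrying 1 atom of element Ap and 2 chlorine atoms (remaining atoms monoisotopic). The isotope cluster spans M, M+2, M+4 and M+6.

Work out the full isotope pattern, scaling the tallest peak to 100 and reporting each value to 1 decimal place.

Element Ap pattern (n=1): 0.42196 : 0.57804
Chlorine pattern (n=2): 0.574564 : 0.366872 : 0.058564
Convolve the two distributions (both contribute in 2-u steps):
  M: 0.42196×0.574564 = 0.242443
  M+2: 0.42196×0.366872 + 0.57804×0.574564 = 0.486926
  M+4: 0.42196×0.058564 + 0.57804×0.366872 = 0.236778
  M+6: 0.57804×0.058564 = 0.033852
Scale to base peak (0.486926) = 100: 49.8 : 100.0 : 48.6 : 7.0

49.8 : 100.0 : 48.6 : 7.0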